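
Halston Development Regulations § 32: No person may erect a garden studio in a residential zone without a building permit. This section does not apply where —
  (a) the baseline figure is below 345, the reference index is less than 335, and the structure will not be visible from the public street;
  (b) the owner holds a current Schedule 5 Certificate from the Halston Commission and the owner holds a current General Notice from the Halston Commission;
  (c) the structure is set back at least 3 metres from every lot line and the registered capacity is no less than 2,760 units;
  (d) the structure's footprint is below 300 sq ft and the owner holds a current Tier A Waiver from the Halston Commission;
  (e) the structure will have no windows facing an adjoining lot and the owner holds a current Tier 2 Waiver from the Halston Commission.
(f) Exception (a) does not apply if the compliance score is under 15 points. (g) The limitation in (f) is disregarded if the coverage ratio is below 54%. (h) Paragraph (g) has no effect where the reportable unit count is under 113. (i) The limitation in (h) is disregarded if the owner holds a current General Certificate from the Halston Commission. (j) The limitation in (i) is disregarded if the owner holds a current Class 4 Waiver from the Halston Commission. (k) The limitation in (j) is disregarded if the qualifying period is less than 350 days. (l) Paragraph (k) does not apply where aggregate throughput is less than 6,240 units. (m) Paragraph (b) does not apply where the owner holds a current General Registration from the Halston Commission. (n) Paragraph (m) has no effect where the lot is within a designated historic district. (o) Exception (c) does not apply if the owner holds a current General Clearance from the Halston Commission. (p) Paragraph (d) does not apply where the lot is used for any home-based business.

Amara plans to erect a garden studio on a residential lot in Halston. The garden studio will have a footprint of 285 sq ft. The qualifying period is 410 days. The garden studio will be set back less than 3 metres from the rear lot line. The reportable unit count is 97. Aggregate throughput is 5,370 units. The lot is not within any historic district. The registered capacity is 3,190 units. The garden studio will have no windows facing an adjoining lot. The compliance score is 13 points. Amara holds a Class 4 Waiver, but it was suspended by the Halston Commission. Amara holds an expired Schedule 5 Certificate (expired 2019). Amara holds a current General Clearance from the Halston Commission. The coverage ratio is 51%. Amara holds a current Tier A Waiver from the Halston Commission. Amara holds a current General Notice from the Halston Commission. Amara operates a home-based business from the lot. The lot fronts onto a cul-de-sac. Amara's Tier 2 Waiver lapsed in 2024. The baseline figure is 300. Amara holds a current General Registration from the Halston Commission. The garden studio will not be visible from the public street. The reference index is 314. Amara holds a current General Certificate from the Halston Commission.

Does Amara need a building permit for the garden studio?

No — exception (a) applies; Amara does not need a building permit.

Exception (a)'s conditions are all satisfied: the baseline figure is 300, below the 345 limit; the reference index is 314, less than the 335 limit; the structure will not be visible from the street. Applying paragraphs (f)–(l): (f) is triggered (the compliance score is 13 points, under the 15 points limit), but is set aside by (g): (g) is triggered — the coverage ratio is 51%, below the 54% limit. (h) is engaged (the reportable unit count is 97, under the 113 limit), but is overridden by (i): (i) operates against (h): a current General Certificate is held. (j), which would lift (i), is not triggered — there is no Class 4 Waiver in force. (a) remains available.
Exception (b) does not apply: the Schedule 5 Certificate is not current.
Exception (c) fails — the rear setback is under 3 m.
Exception (d) is satisfied on its face — the structure's footprint is 285 sq ft, below the 300 sq ft limit; a current Tier A Waiver is held. But: (p) operates against (d): a home-based business operates on the lot. Exception (d) does not apply.
Exception (e) does not apply: no current Tier 2 Waiver is held.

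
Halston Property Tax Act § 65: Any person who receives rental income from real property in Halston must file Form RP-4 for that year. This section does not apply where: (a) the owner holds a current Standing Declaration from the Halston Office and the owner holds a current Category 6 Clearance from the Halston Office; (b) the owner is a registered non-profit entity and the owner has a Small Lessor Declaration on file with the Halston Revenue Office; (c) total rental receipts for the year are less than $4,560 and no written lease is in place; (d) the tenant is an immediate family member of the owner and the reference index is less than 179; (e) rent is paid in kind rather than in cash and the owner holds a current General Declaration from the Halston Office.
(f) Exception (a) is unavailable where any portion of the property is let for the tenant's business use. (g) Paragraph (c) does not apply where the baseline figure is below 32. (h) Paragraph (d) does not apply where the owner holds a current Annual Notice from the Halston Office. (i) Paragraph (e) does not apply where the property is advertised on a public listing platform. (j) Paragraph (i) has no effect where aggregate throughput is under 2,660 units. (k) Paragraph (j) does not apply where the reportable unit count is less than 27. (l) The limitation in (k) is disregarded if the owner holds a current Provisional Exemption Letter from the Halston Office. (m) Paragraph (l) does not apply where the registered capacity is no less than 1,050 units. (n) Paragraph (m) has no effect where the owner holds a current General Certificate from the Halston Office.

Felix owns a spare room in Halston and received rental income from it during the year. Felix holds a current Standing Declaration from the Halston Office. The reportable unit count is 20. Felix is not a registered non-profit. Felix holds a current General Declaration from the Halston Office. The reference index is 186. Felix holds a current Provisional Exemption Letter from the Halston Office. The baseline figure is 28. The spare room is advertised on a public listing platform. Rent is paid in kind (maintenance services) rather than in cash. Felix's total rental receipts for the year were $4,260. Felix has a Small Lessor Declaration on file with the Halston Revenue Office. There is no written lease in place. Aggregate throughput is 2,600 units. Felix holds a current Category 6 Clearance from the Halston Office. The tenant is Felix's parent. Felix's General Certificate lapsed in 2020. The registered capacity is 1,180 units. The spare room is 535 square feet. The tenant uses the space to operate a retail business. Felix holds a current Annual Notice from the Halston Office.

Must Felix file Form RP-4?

Yes — Felix must file Form RP-4.

Exception (a)'s conditions are all satisfied: a current Standing Declaration is held; a current Category 6 Clearance is held. However, paragraph (f) must be considered: (f) operates against (a): the space is let for business use. So (a) is unavailable.
Exception (b) does not apply: Felix is not a registered non-profit.
Exception (c)'s conditions are all satisfied: total rental receipts for the year are $4,260, less than the $4,560 limit; there is no written lease. But applying paragraph (g): (g) operates — the baseline figure is 28, below the 32 limit. (c) is therefore removed.
Exception (d) does not apply: the reference index is 186, not less than 179.
All of (e)'s requirements are met (rent is paid in kind; a current General Declaration is held). However, paragraphs (i)–(n) must be considered: (i) is engaged — the property is publicly advertised. (j) would limit (i) — aggregate throughput is 2,600 units, under the 2,660 units limit — but (k) sets (j) aside: (k) operates against (j): the reportable unit count is 20, less than the 27 limit. (l) operates (a current Provisional Exemption Letter is held), but is set aside by (m): (m) operates against (l): the registered capacity is 1,180 units, meeting the 1,050 units threshold. (n) does not operate here (the General Certificate is not current), so (m) stands. (e) is therefore removed.
None of the exceptions is available; § 65 applies in full.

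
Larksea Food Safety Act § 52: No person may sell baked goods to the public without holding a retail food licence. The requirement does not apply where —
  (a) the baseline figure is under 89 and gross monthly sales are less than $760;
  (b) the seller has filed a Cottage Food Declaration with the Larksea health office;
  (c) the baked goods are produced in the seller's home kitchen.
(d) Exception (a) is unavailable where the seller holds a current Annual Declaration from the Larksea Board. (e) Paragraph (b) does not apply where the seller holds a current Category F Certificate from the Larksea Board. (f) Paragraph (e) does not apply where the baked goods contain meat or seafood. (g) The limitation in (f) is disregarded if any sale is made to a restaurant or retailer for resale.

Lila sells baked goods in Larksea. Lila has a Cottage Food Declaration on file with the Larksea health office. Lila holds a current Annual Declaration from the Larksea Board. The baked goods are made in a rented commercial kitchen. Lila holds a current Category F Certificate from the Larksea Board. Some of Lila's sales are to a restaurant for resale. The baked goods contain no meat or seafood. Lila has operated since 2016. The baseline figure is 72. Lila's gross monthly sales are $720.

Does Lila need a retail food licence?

Yes — Lila must hold a retail food licence.

Exception (a)'s conditions are all satisfied: the baseline figure is 72, under the 89 limit; gross monthly sales are $720, less than the $760 limit. However, paragraph (d) must be considered: (d) is triggered — a current Annual Declaration is held. So (a) is unavailable.
Exception (b) is satisfied on its face — a Cottage Food Declaration is on file. But: (e) applies — a current Category F Certificate is held. (f) is not engaged (the baked goods contain no meat or seafood), so (e) stands. (b) is therefore removed.
Exception (c) fails — the baked goods are made in a commercial kitchen, not a home kitchen.
Every exception is unavailable, so the rule governs.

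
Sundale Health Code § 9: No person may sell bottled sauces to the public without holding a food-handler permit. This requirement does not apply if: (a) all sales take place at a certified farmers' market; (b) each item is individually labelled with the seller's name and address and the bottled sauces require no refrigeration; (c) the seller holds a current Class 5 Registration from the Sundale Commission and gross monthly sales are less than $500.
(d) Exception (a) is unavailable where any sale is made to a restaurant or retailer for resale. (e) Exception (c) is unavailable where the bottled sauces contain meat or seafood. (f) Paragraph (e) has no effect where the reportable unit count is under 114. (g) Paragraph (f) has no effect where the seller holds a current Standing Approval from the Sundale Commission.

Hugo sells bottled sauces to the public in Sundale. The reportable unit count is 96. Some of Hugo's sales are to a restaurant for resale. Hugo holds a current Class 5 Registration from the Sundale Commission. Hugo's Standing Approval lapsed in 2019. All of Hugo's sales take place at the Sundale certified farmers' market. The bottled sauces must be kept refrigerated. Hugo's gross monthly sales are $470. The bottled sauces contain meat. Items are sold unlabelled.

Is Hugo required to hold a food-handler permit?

Exception (a) is satisfied on its face — all sales are at a certified farmers' market. But applying paragraph (d): (d) operates against (a): some sales are to a restaurant for resale. Exception (a) does not apply.
Exception (b) fails — items are sold unlabelled.
All of (c)'s requirements are met (a current Class 5 Registration is held; gross monthly sales are $470, less than the $500 limit). As to paragraphs (e)–(g): (e) is engaged (the bottled sauces contain meat), but is displaced by (f): (f) operates — the reportable unit count is 96, under the 114 limit. (g) is inapplicable (there is no Standing Approval in force), so (f) stands. (c) remains available.

No — exception (c) applies; Hugo is not required to hold a food-handler permit.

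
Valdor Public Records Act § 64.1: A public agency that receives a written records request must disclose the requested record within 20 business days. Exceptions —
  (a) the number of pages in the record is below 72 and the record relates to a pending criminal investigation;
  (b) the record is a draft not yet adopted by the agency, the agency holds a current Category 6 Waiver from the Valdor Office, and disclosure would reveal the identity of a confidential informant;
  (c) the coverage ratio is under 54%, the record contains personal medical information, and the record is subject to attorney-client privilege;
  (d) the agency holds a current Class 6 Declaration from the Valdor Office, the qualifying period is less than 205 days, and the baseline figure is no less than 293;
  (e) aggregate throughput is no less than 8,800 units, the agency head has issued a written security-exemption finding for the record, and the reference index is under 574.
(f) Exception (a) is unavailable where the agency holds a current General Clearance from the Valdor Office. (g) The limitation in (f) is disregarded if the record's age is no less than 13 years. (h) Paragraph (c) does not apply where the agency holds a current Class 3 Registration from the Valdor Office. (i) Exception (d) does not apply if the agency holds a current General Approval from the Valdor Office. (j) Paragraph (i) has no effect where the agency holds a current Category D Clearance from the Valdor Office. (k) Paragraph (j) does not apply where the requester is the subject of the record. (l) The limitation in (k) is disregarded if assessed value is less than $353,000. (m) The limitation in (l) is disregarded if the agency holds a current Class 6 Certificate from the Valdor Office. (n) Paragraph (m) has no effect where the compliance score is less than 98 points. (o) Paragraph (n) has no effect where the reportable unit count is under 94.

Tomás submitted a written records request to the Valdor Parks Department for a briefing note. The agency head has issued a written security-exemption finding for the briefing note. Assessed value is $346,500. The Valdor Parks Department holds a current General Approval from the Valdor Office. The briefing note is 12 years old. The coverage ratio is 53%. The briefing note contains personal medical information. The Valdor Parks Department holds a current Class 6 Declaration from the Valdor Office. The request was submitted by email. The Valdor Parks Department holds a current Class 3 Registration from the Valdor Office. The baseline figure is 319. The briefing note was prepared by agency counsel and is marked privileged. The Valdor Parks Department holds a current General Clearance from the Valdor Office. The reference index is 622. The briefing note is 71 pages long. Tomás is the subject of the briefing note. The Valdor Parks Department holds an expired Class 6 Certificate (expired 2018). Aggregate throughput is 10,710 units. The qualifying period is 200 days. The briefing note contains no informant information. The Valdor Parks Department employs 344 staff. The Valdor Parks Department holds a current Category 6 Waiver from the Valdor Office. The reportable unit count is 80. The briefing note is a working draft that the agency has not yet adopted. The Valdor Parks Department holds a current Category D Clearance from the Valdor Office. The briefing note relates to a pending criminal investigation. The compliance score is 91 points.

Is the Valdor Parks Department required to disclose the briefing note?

Exception (a): the number of pages in the record is 71, below the 72 limit; the briefing note relates to a pending investigation — every condition holds. But: (f) operates against (a): a current General Clearance is held. (g), which would lift (f), does not operate here — the record's age is 12 years, short of 13 years. Exception (a) does not apply.
Exception (b) requires that disclosure would reveal the identity of a confidential informant; but the briefing note contains no informant information, so (b) is unavailable.
Exception (c): the coverage ratio is 53%, under the 54% limit; the briefing note contains personal medical information; the briefing note is privileged — every condition holds. However, paragraph (h) must be considered: (h) applies — a current Class 3 Registration is held. So (c) is unavailable.
Exception (d) is satisfied on its face — a current Class 6 Declaration is held; the qualifying period is 200 days, less than the 205 days limit; the baseline figure is 319, meeting the 293 threshold. Applying paragraphs (i)–(o): (i) would limit (d) — a current General Approval is held — but (j) sets (i) aside: (j) is engaged — a current Category D Clearance is held. (k) is engaged (Tomás is the subject of the briefing note), but is set aside by (l): (l) operates — assessed value is $346,500, less than the $353,000 limit. (m), which would lift (l), is not triggered — there is no Class 6 Certificate in force. (d) remains available.
Exception (e) does not apply: the reference index is 622, not under 574.

No — exception (d) applies; the Valdor Parks Department is not required to disclose the briefing note.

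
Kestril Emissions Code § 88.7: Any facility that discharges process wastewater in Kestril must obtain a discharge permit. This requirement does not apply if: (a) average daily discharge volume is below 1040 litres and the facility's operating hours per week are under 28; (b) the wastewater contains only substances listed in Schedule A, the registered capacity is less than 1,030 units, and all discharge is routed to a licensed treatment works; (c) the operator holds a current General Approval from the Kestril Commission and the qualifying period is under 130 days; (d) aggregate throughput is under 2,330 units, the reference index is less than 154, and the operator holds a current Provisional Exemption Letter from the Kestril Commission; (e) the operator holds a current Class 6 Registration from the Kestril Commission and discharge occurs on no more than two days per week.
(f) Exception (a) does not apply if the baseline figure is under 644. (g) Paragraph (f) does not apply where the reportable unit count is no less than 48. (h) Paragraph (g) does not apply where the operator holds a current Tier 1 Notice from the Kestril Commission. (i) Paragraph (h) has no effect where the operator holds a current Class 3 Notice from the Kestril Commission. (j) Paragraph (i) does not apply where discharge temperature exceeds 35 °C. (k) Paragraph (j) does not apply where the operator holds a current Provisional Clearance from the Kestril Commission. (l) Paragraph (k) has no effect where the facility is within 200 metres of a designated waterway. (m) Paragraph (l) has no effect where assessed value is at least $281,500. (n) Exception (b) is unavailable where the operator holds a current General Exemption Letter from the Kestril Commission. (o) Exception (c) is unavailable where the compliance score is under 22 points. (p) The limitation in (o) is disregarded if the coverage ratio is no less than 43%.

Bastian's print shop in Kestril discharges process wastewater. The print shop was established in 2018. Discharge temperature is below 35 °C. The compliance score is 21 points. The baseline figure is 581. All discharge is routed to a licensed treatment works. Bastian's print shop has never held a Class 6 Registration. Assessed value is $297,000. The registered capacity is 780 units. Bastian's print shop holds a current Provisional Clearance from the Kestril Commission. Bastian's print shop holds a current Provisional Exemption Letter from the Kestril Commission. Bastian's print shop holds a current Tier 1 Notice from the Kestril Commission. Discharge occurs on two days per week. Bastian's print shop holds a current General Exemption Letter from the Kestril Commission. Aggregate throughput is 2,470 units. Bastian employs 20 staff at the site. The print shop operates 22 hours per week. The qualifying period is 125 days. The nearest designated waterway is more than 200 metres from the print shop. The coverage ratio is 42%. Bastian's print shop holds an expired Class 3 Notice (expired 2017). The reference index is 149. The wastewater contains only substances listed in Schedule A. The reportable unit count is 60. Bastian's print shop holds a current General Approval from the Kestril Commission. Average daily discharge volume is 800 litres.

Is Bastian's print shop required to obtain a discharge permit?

Yes — Bastian's print shop must obtain a discharge permit.

Exception (a)'s conditions are all satisfied: average daily discharge volume is 800 litres, below the 1040 litres limit; the facility's operating hours per week are 22, under the 28 limit. But: (f) operates against (a): the baseline figure is 581, under the 644 limit. (g) would limit (f) — the reportable unit count is 60, meeting the 48 threshold — but (h) sets (g) aside: (h) operates — a current Tier 1 Notice is held. (i) is not engaged (the Class 3 Notice is not current), so (h) stands. (a) is therefore removed.
All of (b)'s requirements are met (the wastewater is Schedule-A-only; the registered capacity is 780 units, less than the 1,030 units limit; discharge is routed to a licensed treatment works). But applying paragraph (n): (n) operates against (b): a current General Exemption Letter is held. (b) is therefore removed.
All of (c)'s requirements are met (a current General Approval is held; the qualifying period is 125 days, under the 130 days limit). Turning to paragraphs (o)–(p): (o) applies — the compliance score is 21 points, under the 22 points limit. (p), which would lift (o), is inapplicable — the coverage ratio is 42%, short of 43%. (c) is therefore removed.
Exception (d) fails — aggregate throughput is 2,470 units, not under 2,330 units.
Exception (e) requires that the operator holds a current Class 6 Registration from the Kestril Commission; but no current Class 6 Registration is held, so (e) is unavailable.
Every exception is unavailable, so the rule governs.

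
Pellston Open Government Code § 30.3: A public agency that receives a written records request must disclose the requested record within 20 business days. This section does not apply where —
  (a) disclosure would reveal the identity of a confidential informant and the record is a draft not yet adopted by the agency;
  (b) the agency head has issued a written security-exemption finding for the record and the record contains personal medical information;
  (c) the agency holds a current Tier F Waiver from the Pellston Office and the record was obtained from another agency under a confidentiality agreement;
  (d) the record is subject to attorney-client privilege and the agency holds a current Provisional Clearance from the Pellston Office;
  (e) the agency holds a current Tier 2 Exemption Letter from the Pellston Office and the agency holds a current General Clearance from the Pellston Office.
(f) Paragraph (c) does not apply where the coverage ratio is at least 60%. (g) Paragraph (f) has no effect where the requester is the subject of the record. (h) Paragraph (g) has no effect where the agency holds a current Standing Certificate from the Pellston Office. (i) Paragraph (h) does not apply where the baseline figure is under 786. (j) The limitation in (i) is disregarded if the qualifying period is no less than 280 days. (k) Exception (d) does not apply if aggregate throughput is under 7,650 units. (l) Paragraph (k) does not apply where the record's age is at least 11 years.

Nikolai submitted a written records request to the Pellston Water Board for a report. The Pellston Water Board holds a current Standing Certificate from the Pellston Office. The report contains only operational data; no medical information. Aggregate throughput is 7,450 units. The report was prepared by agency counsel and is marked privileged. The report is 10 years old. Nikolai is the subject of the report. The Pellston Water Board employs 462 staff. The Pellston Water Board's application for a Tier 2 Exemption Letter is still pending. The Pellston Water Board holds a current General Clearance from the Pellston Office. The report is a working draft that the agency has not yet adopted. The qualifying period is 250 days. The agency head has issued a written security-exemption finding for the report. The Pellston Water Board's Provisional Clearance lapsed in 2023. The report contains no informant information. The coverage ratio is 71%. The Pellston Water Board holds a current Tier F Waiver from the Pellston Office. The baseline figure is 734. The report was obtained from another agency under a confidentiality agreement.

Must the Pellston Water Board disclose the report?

Exception (a) fails — the report contains no informant information.
Exception (b) fails — the report contains only operational data.
All of (c)'s requirements are met (a current Tier F Waiver is held; the report was obtained under a confidentiality agreement). Considering the limiting provisions: (f) is triggered (the coverage ratio is 71%, meeting the 60% threshold), but is itself disapplied by (g): (g) applies — Nikolai is the subject of the report. (h) operates (a current Standing Certificate is held), but yields to (i): (i) is engaged — the baseline figure is 734, under the 786 limit. (j) is not engaged (the qualifying period is 250 days, short of 280 days), so (i) stands. (c) remains available.
Exception (d) fails — no current Provisional Clearance is held.
Exception (e) requires that the agency holds a current Tier 2 Exemption Letter from the Pellston Office; but no current Tier 2 Exemption Letter is held, so (e) is unavailable.

No — exception (c) applies; the Pellston Water Board is not required to disclose the report.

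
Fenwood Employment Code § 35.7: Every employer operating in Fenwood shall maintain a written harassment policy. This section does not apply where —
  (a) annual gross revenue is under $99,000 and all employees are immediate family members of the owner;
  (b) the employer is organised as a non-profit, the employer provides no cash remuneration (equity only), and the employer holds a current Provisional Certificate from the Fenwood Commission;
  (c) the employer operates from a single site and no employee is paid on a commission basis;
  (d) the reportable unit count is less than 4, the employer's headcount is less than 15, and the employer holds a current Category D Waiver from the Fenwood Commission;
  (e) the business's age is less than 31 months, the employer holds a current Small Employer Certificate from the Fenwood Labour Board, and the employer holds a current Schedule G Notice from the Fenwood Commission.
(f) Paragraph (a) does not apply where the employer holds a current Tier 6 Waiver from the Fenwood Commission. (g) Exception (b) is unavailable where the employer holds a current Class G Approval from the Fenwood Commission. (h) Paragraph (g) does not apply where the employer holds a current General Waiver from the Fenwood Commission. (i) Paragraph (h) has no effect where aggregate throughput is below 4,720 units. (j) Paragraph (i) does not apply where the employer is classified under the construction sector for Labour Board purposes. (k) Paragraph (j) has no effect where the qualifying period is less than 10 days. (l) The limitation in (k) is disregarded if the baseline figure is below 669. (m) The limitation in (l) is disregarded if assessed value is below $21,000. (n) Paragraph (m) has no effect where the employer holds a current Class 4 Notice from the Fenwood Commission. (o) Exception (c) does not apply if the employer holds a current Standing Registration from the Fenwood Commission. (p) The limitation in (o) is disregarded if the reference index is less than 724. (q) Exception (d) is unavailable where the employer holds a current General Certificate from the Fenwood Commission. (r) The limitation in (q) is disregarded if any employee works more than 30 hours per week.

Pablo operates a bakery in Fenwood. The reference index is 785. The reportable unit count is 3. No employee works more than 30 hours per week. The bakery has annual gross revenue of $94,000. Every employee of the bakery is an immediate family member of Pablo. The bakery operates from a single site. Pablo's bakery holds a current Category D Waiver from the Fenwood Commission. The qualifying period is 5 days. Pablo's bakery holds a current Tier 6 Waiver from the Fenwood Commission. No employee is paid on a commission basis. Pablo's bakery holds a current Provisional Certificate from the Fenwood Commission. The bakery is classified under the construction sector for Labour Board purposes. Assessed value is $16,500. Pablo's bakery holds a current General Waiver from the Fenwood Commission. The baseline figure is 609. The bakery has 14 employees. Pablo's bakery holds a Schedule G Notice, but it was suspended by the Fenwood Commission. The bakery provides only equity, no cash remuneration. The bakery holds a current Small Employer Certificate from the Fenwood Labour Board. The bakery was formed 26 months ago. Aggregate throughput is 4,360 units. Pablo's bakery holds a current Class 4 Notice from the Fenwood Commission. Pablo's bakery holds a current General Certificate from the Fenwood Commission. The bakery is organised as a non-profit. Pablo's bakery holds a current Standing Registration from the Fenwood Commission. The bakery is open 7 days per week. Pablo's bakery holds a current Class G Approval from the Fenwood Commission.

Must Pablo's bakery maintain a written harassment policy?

Exception (a): annual gross revenue is $94,000, under the $99,000 limit; every employee is an immediate family member — every condition holds. Turning to paragraph (f): (f) operates — a current Tier 6 Waiver is held. Exception (a) does not apply.
Exception (b): the employer is a non-profit; remuneration is equity-only; a current Provisional Certificate is held — every condition holds. As to paragraphs (g)–(n): (g) would limit (b) — a current Class G Approval is held — but (h) sets (g) aside: (h) operates against (g): a current General Waiver is held. (i) would limit (h) — aggregate throughput is 4,360 units, below the 4,720 units limit — but (j) sets (i) aside: (j) operates against (i): the bakery is classified under the construction sector. (k) is triggered (the qualifying period is 5 days, less than the 10 days limit), but is displaced by (l): (l) operates against (k): the baseline figure is 609, below the 669 limit. (m) applies (assessed value is $16,500, below the $21,000 limit), but is set aside by (n): (n) operates against (m): a current Class 4 Notice is held. (b) remains available.
Exception (c): the employer operates from a single site; no employee is paid on commission — every condition holds. Turning to paragraphs (o)–(p): (o) operates against (c): a current Standing Registration is held. (p), which would lift (o), does not operate here — the reference index is 785, not less than 724. So (c) is unavailable.
All of (d)'s requirements are met (the reportable unit count is 3, less than the 4 limit; the employer's headcount is 14, less than the 15 limit; a current Category D Waiver is held). But applying paragraphs (q)–(r): (q) operates against (d): a current General Certificate is held. (r) is not engaged (no employee exceeds 30 hours/week), so (q) stands. Exception (d) does not apply.
Exception (e) requires that the employer holds a current Schedule G Notice from the Fenwood Commission; but the Schedule G Notice is not current, so (e) is unavailable.

No — exception (b) applies; Pablo's bakery is not required to maintain a written harassment policy.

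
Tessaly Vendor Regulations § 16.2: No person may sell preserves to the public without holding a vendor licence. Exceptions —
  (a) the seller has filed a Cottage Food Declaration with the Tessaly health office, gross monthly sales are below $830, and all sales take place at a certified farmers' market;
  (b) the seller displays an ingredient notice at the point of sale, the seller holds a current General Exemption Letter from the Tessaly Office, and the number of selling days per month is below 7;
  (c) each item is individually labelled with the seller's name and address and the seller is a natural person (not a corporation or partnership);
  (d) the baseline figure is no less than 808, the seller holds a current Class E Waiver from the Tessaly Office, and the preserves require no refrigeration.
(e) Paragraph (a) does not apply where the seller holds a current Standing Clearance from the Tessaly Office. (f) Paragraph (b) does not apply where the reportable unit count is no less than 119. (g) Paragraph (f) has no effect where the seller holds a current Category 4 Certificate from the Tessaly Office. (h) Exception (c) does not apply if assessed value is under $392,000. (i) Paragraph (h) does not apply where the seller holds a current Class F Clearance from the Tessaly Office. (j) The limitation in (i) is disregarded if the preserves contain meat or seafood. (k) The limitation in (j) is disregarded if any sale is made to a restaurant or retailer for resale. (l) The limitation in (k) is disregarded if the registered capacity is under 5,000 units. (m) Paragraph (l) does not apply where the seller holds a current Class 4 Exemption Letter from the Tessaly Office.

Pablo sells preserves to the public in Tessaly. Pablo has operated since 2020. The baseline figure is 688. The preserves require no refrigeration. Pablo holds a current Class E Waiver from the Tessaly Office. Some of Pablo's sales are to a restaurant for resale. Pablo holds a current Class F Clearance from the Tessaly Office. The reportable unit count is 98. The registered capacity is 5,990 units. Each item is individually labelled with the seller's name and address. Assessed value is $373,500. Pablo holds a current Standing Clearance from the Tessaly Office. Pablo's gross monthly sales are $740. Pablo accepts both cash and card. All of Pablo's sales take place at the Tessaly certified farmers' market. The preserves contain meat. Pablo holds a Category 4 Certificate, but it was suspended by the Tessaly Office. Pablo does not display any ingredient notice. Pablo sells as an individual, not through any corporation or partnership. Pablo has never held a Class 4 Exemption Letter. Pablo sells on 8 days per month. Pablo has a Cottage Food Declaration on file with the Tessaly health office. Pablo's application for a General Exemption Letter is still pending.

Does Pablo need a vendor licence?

Exception (a): a Cottage Food Declaration is on file; gross monthly sales are $740, below the $830 limit; all sales are at a certified farmers' market — every condition holds. However, paragraph (e) must be considered: (e) operates against (a): a current Standing Clearance is held. Exception (a) does not apply.
Exception (b) fails — no ingredient notice is displayed.
Exception (c): items are individually labelled; the seller is a natural person — every condition holds. As to paragraphs (h)–(m): (h) would limit (c) — assessed value is $373,500, under the $392,000 limit — but (i) sets (h) aside: (i) operates against (h): a current Class F Clearance is held. (j) would limit (i) — the preserves contain meat — but (k) sets (j) aside: (k) operates — some sales are to a restaurant for resale. (l) does not operate here (the registered capacity is 5,990 units, not under 5,000 units), so (k) stands. (c) remains available.
Exception (d) does not apply: the baseline figure is 688, short of 808.

No — exception (c) applies; Pablo is not required to hold a vendor licence.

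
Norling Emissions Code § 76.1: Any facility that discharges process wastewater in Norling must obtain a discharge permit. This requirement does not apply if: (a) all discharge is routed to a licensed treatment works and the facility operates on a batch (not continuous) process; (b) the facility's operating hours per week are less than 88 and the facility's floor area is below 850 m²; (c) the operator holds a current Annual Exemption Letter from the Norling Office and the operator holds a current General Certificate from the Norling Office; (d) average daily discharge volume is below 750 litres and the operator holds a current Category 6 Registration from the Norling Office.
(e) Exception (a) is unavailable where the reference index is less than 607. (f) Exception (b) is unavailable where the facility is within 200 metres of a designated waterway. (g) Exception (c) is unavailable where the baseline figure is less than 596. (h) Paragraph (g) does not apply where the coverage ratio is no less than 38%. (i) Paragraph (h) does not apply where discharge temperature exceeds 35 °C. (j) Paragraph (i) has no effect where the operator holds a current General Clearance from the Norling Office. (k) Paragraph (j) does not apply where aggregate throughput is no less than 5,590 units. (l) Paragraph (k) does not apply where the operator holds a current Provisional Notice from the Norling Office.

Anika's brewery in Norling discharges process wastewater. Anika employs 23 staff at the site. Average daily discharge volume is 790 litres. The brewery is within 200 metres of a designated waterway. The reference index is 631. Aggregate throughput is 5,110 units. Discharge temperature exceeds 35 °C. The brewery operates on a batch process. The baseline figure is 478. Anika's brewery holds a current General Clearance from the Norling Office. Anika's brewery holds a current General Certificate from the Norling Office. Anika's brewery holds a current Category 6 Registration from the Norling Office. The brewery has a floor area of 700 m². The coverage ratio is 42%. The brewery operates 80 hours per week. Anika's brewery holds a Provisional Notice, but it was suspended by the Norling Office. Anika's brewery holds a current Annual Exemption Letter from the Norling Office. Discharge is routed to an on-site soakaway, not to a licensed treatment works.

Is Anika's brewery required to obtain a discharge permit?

Exception (a) fails — discharge is not routed to a licensed treatment works.
Exception (b): the facility's operating hours per week are 80, less than the 88 limit; the facility's floor area is 700 m², below the 850 m² limit — every condition holds. But: (f) operates — the brewery is within 200 m of a designated waterway. Exception (b) does not apply.
Exception (c): a current Annual Exemption Letter is held; a current General Certificate is held — every condition holds. As to paragraphs (g)–(l): (g) is engaged (the baseline figure is 478, less than the 596 limit), but is displaced by (h): (h) operates against (g): the coverage ratio is 42%, meeting the 38% threshold. (i) operates (discharge temperature exceeds 35 °C), but yields to (j): (j) operates against (i): a current General Clearance is held. (k) is not triggered (aggregate throughput is 5,110 units, short of 5,590 units), so (j) stands. So (c) applies.
Exception (d) requires that average daily discharge volume is below 750 litres; but average daily discharge volume is 790 litres, not below 750 litres, so (d) is unavailable.

No — exception (c) applies; Anika's brewery is not required to obtain a discharge permit.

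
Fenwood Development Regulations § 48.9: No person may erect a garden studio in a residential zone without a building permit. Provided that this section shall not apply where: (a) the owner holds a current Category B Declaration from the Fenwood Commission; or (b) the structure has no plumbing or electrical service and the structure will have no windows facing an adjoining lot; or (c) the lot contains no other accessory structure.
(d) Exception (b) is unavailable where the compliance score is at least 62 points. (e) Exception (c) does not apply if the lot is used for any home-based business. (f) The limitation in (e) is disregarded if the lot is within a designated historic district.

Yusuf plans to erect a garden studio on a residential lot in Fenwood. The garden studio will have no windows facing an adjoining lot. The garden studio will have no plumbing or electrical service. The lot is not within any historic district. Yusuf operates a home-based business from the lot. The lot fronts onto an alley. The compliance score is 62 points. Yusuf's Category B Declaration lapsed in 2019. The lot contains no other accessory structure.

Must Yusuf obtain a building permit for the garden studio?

Exception (a) does not apply: the Category B Declaration is not current.
Exception (b): there is no plumbing or electrical service; no windows face an adjoining lot — every condition holds. However, paragraph (d) must be considered: (d) operates against (b): the compliance score is 62 points, meeting the 62 points threshold. Exception (b) does not apply.
Exception (c): the lot has no other accessory structure — every condition holds. But: (e) is triggered — a home-based business operates on the lot. (f) is not engaged (the lot is not in a historic district), so (e) stands. (c) is therefore removed.
No exception displaces § 48.9.

Yes — Yusuf must obtain a building permit.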